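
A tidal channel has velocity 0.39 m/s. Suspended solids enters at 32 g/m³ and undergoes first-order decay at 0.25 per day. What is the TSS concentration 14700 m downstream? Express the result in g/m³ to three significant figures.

28.7 g/m³

Travel time t = 14700 m / 0.39 m/s = 1.47e+04/0.39 = 3.769e+04 s = 0.4363 d.
First-order decay: C = 32·exp(−0.25·0.4363) = 32·0.8967 = 28.69 g/m³.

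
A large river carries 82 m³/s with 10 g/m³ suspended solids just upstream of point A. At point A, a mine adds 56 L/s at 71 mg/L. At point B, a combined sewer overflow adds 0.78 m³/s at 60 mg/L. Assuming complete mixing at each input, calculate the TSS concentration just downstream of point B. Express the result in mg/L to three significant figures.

10.5 mg/L

56 L/s = 0.056 m³/s.
After input A: C = (82·10 + 0.056·71) / 82.06 = 10.04 mg/L.
After input B: C = (82.06·10.04 + 0.78·60) / 82.84 = 10.51 mg/L.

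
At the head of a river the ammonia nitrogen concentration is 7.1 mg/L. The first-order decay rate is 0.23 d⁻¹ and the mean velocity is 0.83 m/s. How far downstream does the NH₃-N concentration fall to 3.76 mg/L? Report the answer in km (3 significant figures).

From C = C₀·e^(−kt), t = ln(C₀/C)/k = ln(7.1/3.76)/0.23 = 0.6357/0.23 = 2.764 d.
Distance = v·t = 0.83 m/s × 2.388e+05 s = 1.982e+05 m = 198.2 km.

198 km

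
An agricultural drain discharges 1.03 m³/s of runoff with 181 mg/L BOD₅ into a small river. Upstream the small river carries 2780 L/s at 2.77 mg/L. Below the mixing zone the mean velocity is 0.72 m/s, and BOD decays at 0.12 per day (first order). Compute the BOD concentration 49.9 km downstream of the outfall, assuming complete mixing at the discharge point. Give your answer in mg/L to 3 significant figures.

2780 L/s = 2.78 m³/s.
After complete mixing, C₀ = (1.03·181 + 2.78·2.77) / 3.81 = 50.95 mg/L.
Travel time t = 4.99e+04 m / 0.72 m/s = 6.931e+04 s = 0.8021 d.
C = 50.95·exp(−0.12·0.8021) = 50.95·0.9082 = 46.28 mg/L.

46.3 mg/L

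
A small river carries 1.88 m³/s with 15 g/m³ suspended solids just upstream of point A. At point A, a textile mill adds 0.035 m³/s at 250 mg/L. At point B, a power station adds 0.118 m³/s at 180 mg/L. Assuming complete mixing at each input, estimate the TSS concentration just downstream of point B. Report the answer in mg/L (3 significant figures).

28.6 mg/L

After input A: C = (1.88·15 + 0.035·250) / 1.915 = 19.3 mg/L.
After input B: C = (1.915·19.3 + 0.118·180) / 2.033 = 28.62 mg/L.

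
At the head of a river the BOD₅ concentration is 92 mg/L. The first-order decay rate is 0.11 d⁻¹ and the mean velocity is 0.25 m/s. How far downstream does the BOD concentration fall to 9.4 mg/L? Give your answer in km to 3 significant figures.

448 km

From C = C₀·e^(−kt), t = ln(C₀/C)/k = ln(92/9.4)/0.11 = 2.281/0.11 = 20.74 d.
Distance = v·t = 0.25 m/s × 1.792e+06 s = 4.479e+05 m = 447.9 km.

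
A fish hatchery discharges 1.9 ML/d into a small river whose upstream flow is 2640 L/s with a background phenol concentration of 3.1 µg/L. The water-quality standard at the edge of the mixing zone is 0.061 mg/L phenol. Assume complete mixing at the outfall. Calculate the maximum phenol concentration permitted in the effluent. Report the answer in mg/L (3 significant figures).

1.9 ML/d = 0.02199 m³/s.
2640 L/s = 2.64 m³/s.
3.1 µg/L = 0.0031 mg/L.
Mass balance: 0.061·2.662 = 0.02199·Cₑ + 2.64·0.0031.
Cₑ = (0.1624 − 0.008184) / 0.02199 = 7.012 mg/L.

7.01 mg/L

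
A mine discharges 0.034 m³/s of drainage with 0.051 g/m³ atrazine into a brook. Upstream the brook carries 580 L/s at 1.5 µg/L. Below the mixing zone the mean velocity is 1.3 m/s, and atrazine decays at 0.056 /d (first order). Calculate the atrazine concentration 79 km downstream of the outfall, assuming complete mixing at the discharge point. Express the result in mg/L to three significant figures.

580 L/s = 0.58 m³/s.
1.5 µg/L = 0.0015 mg/L.
After complete mixing, C₀ = (0.034·0.051 + 0.58·0.0015) / 0.614 = 0.004241 mg/L.
Travel time t = 7.9e+04 m / 1.3 m/s = 6.077e+04 s = 0.7033 d.
C = 0.004241·exp(−0.056·0.7033) = 0.004241·0.9614 = 0.004077 mg/L.

0.00408 mg/L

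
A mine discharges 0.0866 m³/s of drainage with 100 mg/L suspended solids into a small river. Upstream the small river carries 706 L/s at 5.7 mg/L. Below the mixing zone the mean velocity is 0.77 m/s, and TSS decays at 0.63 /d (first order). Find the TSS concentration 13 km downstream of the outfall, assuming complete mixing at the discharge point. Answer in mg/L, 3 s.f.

706 L/s = 0.706 m³/s.
After complete mixing, C₀ = (0.0866·100 + 0.706·5.7) / 0.7926 = 16 mg/L.
Travel time t = 1.3e+04 m / 0.77 m/s = 1.688e+04 s = 0.1954 d.
C = 16·exp(−0.63·0.1954) = 16·0.8842 = 14.15 mg/L.

14.1 mg/L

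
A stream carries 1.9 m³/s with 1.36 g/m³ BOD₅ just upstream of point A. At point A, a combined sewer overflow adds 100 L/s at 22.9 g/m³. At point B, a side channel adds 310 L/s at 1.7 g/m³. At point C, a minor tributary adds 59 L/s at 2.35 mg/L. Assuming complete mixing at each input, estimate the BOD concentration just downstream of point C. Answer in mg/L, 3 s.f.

2.34 mg/L

100 L/s = 0.1 m³/s.
After input A: C = (1.9·1.36 + 0.1·22.9) / 2 = 2.437 mg/L.
310 L/s = 0.31 m³/s.
After input B: C = (2·2.437 + 0.31·1.7) / 2.31 = 2.338 mg/L.
59 L/s = 0.059 m³/s.
After input C: C = (2.31·2.338 + 0.059·2.35) / 2.369 = 2.338 mg/L.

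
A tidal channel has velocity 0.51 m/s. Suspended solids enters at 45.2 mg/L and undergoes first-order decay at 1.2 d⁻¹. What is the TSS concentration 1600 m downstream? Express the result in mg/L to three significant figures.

Travel time t = 1600 m / 0.51 m/s = 1600/0.51 = 3137 s = 0.03631 d.
First-order decay: C = 45.2·exp(−1.2·0.03631) = 45.2·0.9574 = 43.27 mg/L.

43.3 mg/L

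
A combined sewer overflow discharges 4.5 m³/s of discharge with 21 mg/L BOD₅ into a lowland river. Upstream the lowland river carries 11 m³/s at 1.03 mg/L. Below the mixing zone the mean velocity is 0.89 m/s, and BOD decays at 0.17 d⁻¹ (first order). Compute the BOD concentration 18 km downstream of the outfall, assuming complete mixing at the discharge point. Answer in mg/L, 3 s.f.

After complete mixing, C₀ = (4.5·21 + 11·1.03) / 15.5 = 6.828 mg/L.
Travel time t = 1.8e+04 m / 0.89 m/s = 2.022e+04 s = 0.2341 d.
C = 6.828·exp(−0.17·0.2341) = 6.828·0.961 = 6.561 mg/L.

6.56 mg/L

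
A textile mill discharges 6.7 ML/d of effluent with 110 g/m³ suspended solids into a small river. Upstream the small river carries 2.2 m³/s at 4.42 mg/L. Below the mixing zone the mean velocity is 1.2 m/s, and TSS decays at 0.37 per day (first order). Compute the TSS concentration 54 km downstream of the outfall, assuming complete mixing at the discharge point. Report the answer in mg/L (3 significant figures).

6.7 ML/d = 0.07755 m³/s.
After complete mixing, C₀ = (0.07755·110 + 2.2·4.42) / 2.278 = 8.015 mg/L.
Travel time t = 5.4e+04 m / 1.2 m/s = 4.5e+04 s = 0.5208 d.
C = 8.015·exp(−0.37·0.5208) = 8.015·0.8247 = 6.61 mg/L.

6.61 mg/L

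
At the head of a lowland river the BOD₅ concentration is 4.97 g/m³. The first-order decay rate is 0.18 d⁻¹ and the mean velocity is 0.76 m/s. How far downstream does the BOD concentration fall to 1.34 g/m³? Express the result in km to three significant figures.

From C = C₀·e^(−kt), t = ln(C₀/C)/k = ln(4.97/1.34)/0.18 = 1.311/0.18 = 7.282 d.
Distance = v·t = 0.76 m/s × 6.292e+05 s = 4.782e+05 m = 478.2 km.

478 km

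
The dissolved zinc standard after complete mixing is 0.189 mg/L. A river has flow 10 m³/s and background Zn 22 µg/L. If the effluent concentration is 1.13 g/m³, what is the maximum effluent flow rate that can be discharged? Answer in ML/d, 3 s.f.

153 ML/d

22 µg/L = 0.022 mg/L.
Mass balance at complete mixing: C_std·(Q_w + Q_r) = Q_w·C_e + Q_r·C_b.
Rearranging, Q_w = Q_r·(C_std − C_b)/(C_e − C_std) = 10·(0.189 − 0.022) / (1.13 − 0.189) = 1.775 m³/s.
= 153.3 ML/d.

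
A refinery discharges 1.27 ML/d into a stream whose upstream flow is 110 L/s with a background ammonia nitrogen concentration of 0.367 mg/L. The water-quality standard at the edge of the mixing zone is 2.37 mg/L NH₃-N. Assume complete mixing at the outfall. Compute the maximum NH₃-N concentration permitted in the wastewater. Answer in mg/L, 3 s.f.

1.27 ML/d = 0.0147 m³/s.
110 L/s = 0.11 m³/s.
Mass balance: 2.37·0.1247 = 0.0147·Cₑ + 0.11·0.367.
Cₑ = (0.2955 − 0.04037) / 0.0147 = 17.36 mg/L.

17.4 mg/L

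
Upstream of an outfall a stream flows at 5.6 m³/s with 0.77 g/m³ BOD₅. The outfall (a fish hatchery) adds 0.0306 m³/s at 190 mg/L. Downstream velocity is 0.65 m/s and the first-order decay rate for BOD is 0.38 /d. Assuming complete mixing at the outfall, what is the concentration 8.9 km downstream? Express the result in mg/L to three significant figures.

1.69 mg/L

After complete mixing, C₀ = (0.0306·190 + 5.6·0.77) / 5.631 = 1.798 mg/L.
Travel time t = 8900 m / 0.65 m/s = 1.369e+04 s = 0.1585 d.
C = 1.798·exp(−0.38·0.1585) = 1.798·0.9416 = 1.693 mg/L.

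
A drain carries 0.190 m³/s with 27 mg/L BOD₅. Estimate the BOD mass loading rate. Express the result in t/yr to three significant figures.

162 t/yr

Mass flux = Q·C = 0.19 m³/s × 27 g/m³ = 5.13 g/s.
= 5.13 g/s × 31.56 = 161.9 t/yr.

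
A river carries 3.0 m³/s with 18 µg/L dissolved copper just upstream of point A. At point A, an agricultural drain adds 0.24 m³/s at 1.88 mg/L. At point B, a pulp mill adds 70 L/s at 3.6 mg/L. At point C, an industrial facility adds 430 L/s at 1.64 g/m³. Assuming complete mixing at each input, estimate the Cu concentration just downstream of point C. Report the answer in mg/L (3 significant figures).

0.391 mg/L

18 µg/L = 0.018 mg/L.
After input A: C = (3·0.018 + 0.24·1.88) / 3.24 = 0.1559 mg/L.
70 L/s = 0.07 m³/s.
After input B: C = (3.24·0.1559 + 0.07·3.6) / 3.31 = 0.2288 mg/L.
430 L/s = 0.43 m³/s.
After input C: C = (3.31·0.2288 + 0.43·1.64) / 3.74 = 0.391 mg/L.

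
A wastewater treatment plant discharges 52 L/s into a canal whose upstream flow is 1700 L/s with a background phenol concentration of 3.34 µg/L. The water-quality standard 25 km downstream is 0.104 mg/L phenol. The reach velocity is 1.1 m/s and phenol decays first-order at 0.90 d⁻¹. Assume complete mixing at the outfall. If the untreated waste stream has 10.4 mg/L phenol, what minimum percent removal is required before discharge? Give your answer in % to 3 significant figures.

58.4 %

52 L/s = 0.052 m³/s.
1700 L/s = 1.7 m³/s.
3.34 µg/L = 0.00334 mg/L.
Travel time to the compliance point: t = 2.5e+04/1.1 = 2.273e+04 s = 0.263 d; decay factor exp(−0.90·0.263) = 0.7892.
So the concentration just after mixing may be at most 0.104/0.7892 = 0.1318 mg/L.
Mass balance: 0.1318·1.752 = 0.052·Cₑ + 1.7·0.00334.
Cₑ = (0.2309 − 0.005678) / 0.052 = 4.331 mg/L.
Required removal = 1 − 4.331/10.4 = 58.36 %.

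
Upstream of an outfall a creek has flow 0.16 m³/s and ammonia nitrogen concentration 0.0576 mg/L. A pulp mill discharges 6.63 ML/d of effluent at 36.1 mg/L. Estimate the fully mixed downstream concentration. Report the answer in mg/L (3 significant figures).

11.7 mg/L

6.63 ML/d = 0.07674 m³/s.
By mass balance at complete mixing, C = (0.07674·36.1 + 0.16·0.0576) / (0.07674 + 0.16) = 2.779/0.2367 = 11.74 mg/L.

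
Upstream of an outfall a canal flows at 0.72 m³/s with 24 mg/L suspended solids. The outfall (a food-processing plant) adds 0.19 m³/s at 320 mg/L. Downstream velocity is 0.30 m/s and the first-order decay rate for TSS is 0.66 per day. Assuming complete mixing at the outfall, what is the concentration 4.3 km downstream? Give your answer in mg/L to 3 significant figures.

76.9 mg/L

After complete mixing, C₀ = (0.19·320 + 0.72·24) / 0.91 = 85.8 mg/L.
Travel time t = 4300 m / 0.30 m/s = 1.433e+04 s = 0.1659 d.
C = 85.8·exp(−0.66·0.1659) = 85.8·0.8963 = 76.9 mg/L.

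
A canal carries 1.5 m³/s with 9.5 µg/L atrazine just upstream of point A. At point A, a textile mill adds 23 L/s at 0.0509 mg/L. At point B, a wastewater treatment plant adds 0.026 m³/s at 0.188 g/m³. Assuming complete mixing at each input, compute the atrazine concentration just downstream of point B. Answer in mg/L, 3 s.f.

9.5 µg/L = 0.0095 mg/L.
23 L/s = 0.023 m³/s.
After input A: C = (1.5·0.0095 + 0.023·0.0509) / 1.523 = 0.01013 mg/L.
After input B: C = (1.523·0.01013 + 0.026·0.188) / 1.549 = 0.01311 mg/L.

0.0131 mg/L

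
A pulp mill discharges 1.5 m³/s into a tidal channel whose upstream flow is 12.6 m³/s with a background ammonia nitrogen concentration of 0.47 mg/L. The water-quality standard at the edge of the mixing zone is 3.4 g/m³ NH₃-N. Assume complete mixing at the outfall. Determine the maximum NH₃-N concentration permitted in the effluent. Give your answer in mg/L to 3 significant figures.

Mass balance: 3.4·14.1 = 1.5·Cₑ + 12.6·0.47.
Cₑ = (47.94 − 5.922) / 1.5 = 28.01 mg/L.

28.0 mg/L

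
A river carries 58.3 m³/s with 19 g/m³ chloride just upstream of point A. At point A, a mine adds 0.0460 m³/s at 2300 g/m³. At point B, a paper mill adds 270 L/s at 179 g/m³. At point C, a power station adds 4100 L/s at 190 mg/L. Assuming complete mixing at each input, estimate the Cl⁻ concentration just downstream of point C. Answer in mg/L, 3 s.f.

32.5 mg/L

After input A: C = (58.3·19 + 0.046·2300) / 58.35 = 20.8 mg/L.
270 L/s = 0.27 m³/s.
After input B: C = (58.35·20.8 + 0.27·179) / 58.62 = 21.53 mg/L.
4100 L/s = 4.1 m³/s.
After input C: C = (58.62·21.53 + 4.1·190) / 62.72 = 32.54 mg/L.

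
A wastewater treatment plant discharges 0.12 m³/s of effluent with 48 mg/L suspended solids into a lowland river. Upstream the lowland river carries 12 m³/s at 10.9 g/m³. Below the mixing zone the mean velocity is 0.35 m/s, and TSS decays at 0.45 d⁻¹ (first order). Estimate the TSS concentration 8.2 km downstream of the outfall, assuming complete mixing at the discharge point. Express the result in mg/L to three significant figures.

After complete mixing, C₀ = (0.12·48 + 12·10.9) / 12.12 = 11.27 mg/L.
Travel time t = 8200 m / 0.35 m/s = 2.343e+04 s = 0.2712 d.
C = 11.27·exp(−0.45·0.2712) = 11.27·0.8851 = 9.973 mg/L.

9.97 mg/L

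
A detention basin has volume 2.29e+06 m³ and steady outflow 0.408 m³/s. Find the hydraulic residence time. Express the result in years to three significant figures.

0.178 yr

Q = 0.408 m³/s × 3.156e+07 s/yr = 1.288e+07 m³/yr.
Hydraulic residence time τ = V/Q = 2.29e+06/1.288e+07 = 0.1779 yr.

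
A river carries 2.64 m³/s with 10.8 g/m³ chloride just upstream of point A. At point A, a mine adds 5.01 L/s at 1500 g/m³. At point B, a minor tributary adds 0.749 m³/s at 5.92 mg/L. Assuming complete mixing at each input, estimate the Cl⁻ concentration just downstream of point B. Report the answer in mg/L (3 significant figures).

11.9 mg/L

5.01 L/s = 0.00501 m³/s.
After input A: C = (2.64·10.8 + 0.00501·1500) / 2.645 = 13.62 mg/L.
After input B: C = (2.645·13.62 + 0.749·5.92) / 3.394 = 11.92 mg/L.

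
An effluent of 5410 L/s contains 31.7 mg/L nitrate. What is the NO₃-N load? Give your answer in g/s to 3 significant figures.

5410 L/s = 5.41 m³/s.
Mass flux = Q·C = 5.41 m³/s × 31.7 g/m³ = 171.5 g/s.

171 g/s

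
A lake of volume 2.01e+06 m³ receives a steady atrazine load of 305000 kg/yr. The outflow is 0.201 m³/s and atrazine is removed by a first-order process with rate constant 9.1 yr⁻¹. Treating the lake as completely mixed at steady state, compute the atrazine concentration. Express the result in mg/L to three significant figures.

Outflow Q = 0.201 m³/s × 3.156e+07 s/yr = 6.343e+06 m³/yr.
Steady-state CSTR mass balance: W = Q·C + k·V·C, so C = W/(Q + kV).
Q + kV = 6.343e+06 + 9.1·2.01e+06 = 2.463e+07 m³/yr.
C = 305000/2.463e+07 = 0.01238 kg/m³ = 12.38 mg/L.

12.4 mg/L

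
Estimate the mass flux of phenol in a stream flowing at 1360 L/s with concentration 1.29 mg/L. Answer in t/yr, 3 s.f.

55.4 t/yr

1360 L/s = 1.36 m³/s.
Mass flux = Q·C = 1.36 m³/s × 1.29 g/m³ = 1.754 g/s.
= 1.754 g/s × 31.56 = 55.36 t/yr.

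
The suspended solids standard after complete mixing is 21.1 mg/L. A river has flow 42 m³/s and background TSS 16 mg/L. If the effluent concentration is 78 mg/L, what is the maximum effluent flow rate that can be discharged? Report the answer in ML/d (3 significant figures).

325 ML/d

Mass balance at complete mixing: C_std·(Q_w + Q_r) = Q_w·C_e + Q_r·C_b.
Rearranging, Q_w = Q_r·(C_std − C_b)/(C_e − C_std) = 42·(21.1 − 16) / (78 − 21.1) = 3.764 m³/s.
= 325.3 ML/d.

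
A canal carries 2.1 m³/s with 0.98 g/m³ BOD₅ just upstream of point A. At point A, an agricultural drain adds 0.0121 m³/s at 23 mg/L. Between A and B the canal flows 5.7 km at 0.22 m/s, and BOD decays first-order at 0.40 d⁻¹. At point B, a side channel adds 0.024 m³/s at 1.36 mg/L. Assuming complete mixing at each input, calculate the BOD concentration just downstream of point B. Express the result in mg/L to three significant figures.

0.985 mg/L

After input A: C = (2.1·0.98 + 0.0121·23) / 2.112 = 1.106 mg/L.
Over the 5.7 km reach to input B (t = 2.591e+04 s = 0.2999 d), decay gives C = 1.106·exp(−0.40·0.2999) = 0.9811 mg/L.
After input B: C = (2.112·0.9811 + 0.024·1.36) / 2.136 = 0.9854 mg/L.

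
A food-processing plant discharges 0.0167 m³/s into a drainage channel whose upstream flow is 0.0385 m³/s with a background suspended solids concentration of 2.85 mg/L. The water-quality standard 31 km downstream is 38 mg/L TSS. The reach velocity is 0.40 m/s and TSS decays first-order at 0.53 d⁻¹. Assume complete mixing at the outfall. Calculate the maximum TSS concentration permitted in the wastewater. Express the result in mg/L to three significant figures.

Travel time to the compliance point: t = 3.1e+04/0.40 = 7.75e+04 s = 0.897 d; decay factor exp(−0.53·0.897) = 0.6216.
So the concentration just after mixing may be at most 38/0.6216 = 61.13 mg/L.
Mass balance: 61.13·0.0552 = 0.0167·Cₑ + 0.0385·2.85.
Cₑ = (3.374 − 0.1097) / 0.0167 = 195.5 mg/L.

195 mg/L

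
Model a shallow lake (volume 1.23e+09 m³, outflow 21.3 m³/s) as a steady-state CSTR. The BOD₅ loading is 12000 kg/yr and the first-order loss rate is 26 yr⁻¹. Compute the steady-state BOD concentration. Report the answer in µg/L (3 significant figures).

Outflow Q = 21.3 m³/s × 3.156e+07 s/yr = 6.722e+08 m³/yr.
Steady-state CSTR mass balance: W = Q·C + k·V·C, so C = W/(Q + kV).
Q + kV = 6.722e+08 + 26·1.23e+09 = 3.265e+10 m³/yr.
C = 12000/3.265e+10 = 3.675e-07 kg/m³ = 0.0003675 mg/L = 0.3675 µg/L.

0.368 µg/L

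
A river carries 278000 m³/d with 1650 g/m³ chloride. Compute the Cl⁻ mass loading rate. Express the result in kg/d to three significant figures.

459000 kg/d

278000 m³/d = 3.218 m³/s.
Mass flux = Q·C = 3.218 m³/s × 1650 g/m³ = 5309 g/s.
= 5309 g/s × 86.4 = 4.587e+05 kg/d.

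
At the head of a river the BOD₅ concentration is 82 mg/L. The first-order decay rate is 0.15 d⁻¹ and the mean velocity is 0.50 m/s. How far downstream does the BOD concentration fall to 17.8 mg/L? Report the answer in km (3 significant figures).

From C = C₀·e^(−kt), t = ln(C₀/C)/k = ln(82/17.8)/0.15 = 1.528/0.15 = 10.18 d.
Distance = v·t = 0.50 m/s × 8.799e+05 s = 4.399e+05 m = 439.9 km.

440 km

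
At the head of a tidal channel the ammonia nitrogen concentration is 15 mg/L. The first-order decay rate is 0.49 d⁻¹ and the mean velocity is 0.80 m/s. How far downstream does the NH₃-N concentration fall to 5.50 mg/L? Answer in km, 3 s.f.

142 km

From C = C₀·e^(−kt), t = ln(C₀/C)/k = ln(15/5.50)/0.49 = 1.003/0.49 = 2.048 d.
Distance = v·t = 0.80 m/s × 1.769e+05 s = 1.415e+05 m = 141.5 km.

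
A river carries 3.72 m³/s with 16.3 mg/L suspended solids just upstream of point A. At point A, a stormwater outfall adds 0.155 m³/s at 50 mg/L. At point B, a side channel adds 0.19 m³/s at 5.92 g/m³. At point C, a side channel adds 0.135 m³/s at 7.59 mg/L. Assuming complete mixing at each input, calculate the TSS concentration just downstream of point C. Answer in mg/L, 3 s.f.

After input A: C = (3.72·16.3 + 0.155·50) / 3.875 = 17.65 mg/L.
After input B: C = (3.875·17.65 + 0.19·5.92) / 4.065 = 17.1 mg/L.
After input C: C = (4.065·17.1 + 0.135·7.59) / 4.2 = 16.79 mg/L.

16.8 mg/L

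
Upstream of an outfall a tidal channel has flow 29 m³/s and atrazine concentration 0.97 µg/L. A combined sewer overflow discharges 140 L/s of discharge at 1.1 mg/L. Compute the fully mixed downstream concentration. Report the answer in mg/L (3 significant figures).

140 L/s = 0.14 m³/s.
0.97 µg/L = 0.00097 mg/L.
By mass balance at complete mixing, C = (0.14·1.1 + 29·0.00097) / (0.14 + 29) = 0.1821/29.14 = 0.00625 mg/L.

0.00625 mg/L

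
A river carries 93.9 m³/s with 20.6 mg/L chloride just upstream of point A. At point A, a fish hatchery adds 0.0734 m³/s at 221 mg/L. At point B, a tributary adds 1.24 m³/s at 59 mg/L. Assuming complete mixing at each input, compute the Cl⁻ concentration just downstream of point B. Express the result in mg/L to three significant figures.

21.3 mg/L

After input A: C = (93.9·20.6 + 0.0734·221) / 93.97 = 20.76 mg/L.
After input B: C = (93.97·20.76 + 1.24·59) / 95.21 = 21.25 mg/L.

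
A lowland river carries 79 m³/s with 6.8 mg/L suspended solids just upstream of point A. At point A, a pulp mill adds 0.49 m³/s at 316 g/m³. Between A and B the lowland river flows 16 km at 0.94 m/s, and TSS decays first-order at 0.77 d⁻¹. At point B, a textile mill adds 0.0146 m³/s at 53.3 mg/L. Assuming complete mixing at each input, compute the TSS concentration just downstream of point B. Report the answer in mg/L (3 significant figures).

7.49 mg/L

After input A: C = (79·6.8 + 0.49·316) / 79.49 = 8.706 mg/L.
Over the 16 km reach to input B (t = 1.702e+04 s = 0.197 d), decay gives C = 8.706·exp(−0.77·0.197) = 7.481 mg/L.
After input B: C = (79.49·7.481 + 0.0146·53.3) / 79.5 = 7.489 mg/L.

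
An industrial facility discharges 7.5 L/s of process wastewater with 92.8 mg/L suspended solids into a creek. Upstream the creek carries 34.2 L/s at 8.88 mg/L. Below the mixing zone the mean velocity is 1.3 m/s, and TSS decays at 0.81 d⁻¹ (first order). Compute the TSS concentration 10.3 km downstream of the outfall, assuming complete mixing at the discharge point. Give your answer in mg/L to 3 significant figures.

7.5 L/s = 0.0075 m³/s.
34.2 L/s = 0.0342 m³/s.
After complete mixing, C₀ = (0.0075·92.8 + 0.0342·8.88) / 0.0417 = 23.97 mg/L.
Travel time t = 1.03e+04 m / 1.3 m/s = 7923 s = 0.0917 d.
C = 23.97·exp(−0.81·0.0917) = 23.97·0.9284 = 22.26 mg/L.

22.3 mg/L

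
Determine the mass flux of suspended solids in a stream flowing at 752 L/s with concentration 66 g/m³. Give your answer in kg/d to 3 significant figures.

752 L/s = 0.752 m³/s.
Mass flux = Q·C = 0.752 m³/s × 66 g/m³ = 49.63 g/s.
= 49.63 g/s × 86.4 = 4288 kg/d.

4290 kg/d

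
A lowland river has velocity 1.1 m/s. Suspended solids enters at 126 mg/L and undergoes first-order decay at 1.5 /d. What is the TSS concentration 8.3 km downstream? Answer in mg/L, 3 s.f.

Travel time t = 8.3 km / 1.1 m/s = 8300/1.1 = 7545 s = 0.08733 d.
First-order decay: C = 126·exp(−1.5·0.08733) = 126·0.8772 = 110.5 mg/L.

111 mg/L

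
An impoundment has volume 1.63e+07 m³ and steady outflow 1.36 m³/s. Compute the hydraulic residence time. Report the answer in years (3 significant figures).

0.380 yr

Q = 1.36 m³/s × 3.156e+07 s/yr = 4.292e+07 m³/yr.
Hydraulic residence time τ = V/Q = 1.63e+07/4.292e+07 = 0.3798 yr.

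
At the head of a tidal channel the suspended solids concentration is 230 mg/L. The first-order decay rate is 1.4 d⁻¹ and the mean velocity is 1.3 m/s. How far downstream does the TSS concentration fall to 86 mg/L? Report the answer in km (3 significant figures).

78.9 km

From C = C₀·e^(−kt), t = ln(C₀/C)/k = ln(230/86)/1.4 = 0.9837/1.4 = 0.7027 d.
Distance = v·t = 1.3 m/s × 6.071e+04 s = 7.892e+04 m = 78.92 km.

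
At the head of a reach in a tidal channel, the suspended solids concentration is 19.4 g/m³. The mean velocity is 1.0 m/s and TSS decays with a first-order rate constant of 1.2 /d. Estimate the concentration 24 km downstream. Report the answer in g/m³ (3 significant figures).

Travel time t = 24 km / 1.0 m/s = 2.4e+04/1.0 = 2.4e+04 s = 0.2778 d.
First-order decay: C = 19.4·exp(−1.2·0.2778) = 19.4·0.7165 = 13.9 g/m³.

13.9 g/m³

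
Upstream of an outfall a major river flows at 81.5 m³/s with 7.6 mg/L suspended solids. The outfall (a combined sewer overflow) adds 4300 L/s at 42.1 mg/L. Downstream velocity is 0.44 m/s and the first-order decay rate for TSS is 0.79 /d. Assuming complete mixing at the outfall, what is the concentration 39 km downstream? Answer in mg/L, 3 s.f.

4.15 mg/L

4300 L/s = 4.3 m³/s.
After complete mixing, C₀ = (4.3·42.1 + 81.5·7.6) / 85.8 = 9.329 mg/L.
Travel time t = 3.9e+04 m / 0.44 m/s = 8.864e+04 s = 1.026 d.
C = 9.329·exp(−0.79·1.026) = 9.329·0.4447 = 4.148 mg/L.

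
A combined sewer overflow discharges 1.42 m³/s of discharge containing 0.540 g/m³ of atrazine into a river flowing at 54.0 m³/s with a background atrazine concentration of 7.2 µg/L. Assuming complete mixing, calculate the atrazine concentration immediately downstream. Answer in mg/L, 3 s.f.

7.2 µg/L = 0.0072 mg/L.
Flow-weighted mixing gives C = (1.42·0.54 + 54·0.0072) / (1.42 + 54) = 1.156/55.42 = 0.02085 mg/L.

0.0209 mg/L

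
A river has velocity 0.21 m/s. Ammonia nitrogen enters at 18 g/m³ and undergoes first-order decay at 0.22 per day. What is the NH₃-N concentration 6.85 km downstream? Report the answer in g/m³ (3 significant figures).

Travel time t = 6.85 km / 0.21 m/s = 6850/0.21 = 3.262e+04 s = 0.3775 d.
First-order decay: C = 18·exp(−0.22·0.3775) = 18·0.9203 = 16.57 g/m³.

16.6 g/m³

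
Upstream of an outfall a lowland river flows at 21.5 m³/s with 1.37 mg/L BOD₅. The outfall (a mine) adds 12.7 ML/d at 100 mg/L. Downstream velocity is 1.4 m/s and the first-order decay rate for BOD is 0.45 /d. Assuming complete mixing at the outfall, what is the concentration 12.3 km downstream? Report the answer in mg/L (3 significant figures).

1.95 mg/L

12.7 ML/d = 0.147 m³/s.
After complete mixing, C₀ = (0.147·100 + 21.5·1.37) / 21.65 = 2.04 mg/L.
Travel time t = 1.23e+04 m / 1.4 m/s = 8786 s = 0.1017 d.
C = 2.04·exp(−0.45·0.1017) = 2.04·0.9553 = 1.948 mg/L.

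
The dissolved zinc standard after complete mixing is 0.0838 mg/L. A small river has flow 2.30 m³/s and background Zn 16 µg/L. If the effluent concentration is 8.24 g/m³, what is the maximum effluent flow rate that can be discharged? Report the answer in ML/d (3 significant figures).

16 µg/L = 0.016 mg/L.
Mass balance at complete mixing: C_std·(Q_w + Q_r) = Q_w·C_e + Q_r·C_b.
Rearranging, Q_w = Q_r·(C_std − C_b)/(C_e − C_std) = 2.30·(0.0838 − 0.016) / (8.24 − 0.0838) = 0.01912 m³/s.
= 1.652 ML/d.

1.65 ML/d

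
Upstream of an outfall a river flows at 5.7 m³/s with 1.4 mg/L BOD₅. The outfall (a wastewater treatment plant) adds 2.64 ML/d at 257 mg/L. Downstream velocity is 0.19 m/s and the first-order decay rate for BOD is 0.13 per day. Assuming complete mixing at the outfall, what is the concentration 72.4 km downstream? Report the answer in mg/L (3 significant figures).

1.56 mg/L

2.64 ML/d = 0.03056 m³/s.
After complete mixing, C₀ = (0.03056·257 + 5.7·1.4) / 5.731 = 2.763 mg/L.
Travel time t = 7.24e+04 m / 0.19 m/s = 3.811e+05 s = 4.41 d.
C = 2.763·exp(−0.13·4.41) = 2.763·0.5636 = 1.557 mg/L.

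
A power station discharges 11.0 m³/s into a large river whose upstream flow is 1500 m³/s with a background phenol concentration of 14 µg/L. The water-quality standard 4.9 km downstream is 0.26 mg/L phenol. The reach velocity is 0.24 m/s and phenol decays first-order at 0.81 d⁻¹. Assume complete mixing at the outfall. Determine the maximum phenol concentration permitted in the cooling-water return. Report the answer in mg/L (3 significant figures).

14 µg/L = 0.014 mg/L.
Travel time to the compliance point: t = 4900/0.24 = 2.042e+04 s = 0.2363 d; decay factor exp(−0.81·0.2363) = 0.8258.
So the concentration just after mixing may be at most 0.26/0.8258 = 0.3148 mg/L.
Mass balance: 0.3148·1511 = 11·Cₑ + 1500·0.014.
Cₑ = (475.7 − 21) / 11 = 41.34 mg/L.

41.3 mg/L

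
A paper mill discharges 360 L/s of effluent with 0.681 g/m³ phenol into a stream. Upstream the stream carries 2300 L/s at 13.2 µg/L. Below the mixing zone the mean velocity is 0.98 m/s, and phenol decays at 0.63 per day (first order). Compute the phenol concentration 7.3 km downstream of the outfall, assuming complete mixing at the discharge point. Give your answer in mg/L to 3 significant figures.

360 L/s = 0.36 m³/s.
2300 L/s = 2.3 m³/s.
13.2 µg/L = 0.0132 mg/L.
After complete mixing, C₀ = (0.36·0.681 + 2.3·0.0132) / 2.66 = 0.1036 mg/L.
Travel time t = 7300 m / 0.98 m/s = 7449 s = 0.08622 d.
C = 0.1036·exp(−0.63·0.08622) = 0.1036·0.9471 = 0.0981 mg/L.

0.0981 mg/L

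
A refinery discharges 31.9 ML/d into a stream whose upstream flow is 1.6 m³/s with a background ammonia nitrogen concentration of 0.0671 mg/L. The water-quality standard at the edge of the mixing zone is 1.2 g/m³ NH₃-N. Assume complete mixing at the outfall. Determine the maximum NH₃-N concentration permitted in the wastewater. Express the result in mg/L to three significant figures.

31.9 ML/d = 0.3692 m³/s.
Mass balance: 1.2·1.969 = 0.3692·Cₑ + 1.6·0.0671.
Cₑ = (2.363 − 0.1074) / 0.3692 = 6.109 mg/L.

6.11 mg/L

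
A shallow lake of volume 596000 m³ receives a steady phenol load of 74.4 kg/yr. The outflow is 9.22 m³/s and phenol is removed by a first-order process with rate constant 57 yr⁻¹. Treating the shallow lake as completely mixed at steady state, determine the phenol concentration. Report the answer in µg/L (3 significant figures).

0.229 µg/L

Outflow Q = 9.22 m³/s × 3.156e+07 s/yr = 2.91e+08 m³/yr.
Steady-state CSTR mass balance: W = Q·C + k·V·C, so C = W/(Q + kV).
Q + kV = 2.91e+08 + 57·596000 = 3.249e+08 m³/yr.
C = 74.4/3.249e+08 = 2.29e-07 kg/m³ = 0.000229 mg/L = 0.229 µg/L.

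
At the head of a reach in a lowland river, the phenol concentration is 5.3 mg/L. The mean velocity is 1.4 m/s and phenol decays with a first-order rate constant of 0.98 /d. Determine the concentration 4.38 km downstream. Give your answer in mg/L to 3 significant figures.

5.12 mg/L

Travel time t = 4.38 km / 1.4 m/s = 4380/1.4 = 3129 s = 0.03621 d.
First-order decay: C = 5.3·exp(−0.98·0.03621) = 5.3·0.9651 = 5.115 mg/L.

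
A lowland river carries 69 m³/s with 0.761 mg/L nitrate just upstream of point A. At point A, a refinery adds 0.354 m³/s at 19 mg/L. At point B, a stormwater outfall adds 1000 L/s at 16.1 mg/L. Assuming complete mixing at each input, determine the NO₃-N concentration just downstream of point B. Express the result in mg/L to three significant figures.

After input A: C = (69·0.761 + 0.354·19) / 69.35 = 0.8541 mg/L.
1000 L/s = 1 m³/s.
After input B: C = (69.35·0.8541 + 1·16.1) / 70.35 = 1.071 mg/L.

1.07 mg/L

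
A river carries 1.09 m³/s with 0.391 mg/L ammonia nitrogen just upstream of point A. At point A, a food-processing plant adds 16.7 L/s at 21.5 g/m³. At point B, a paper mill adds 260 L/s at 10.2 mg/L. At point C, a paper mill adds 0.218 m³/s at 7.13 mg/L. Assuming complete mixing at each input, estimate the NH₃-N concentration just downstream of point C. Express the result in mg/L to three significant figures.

16.7 L/s = 0.0167 m³/s.
After input A: C = (1.09·0.391 + 0.0167·21.5) / 1.107 = 0.7095 mg/L.
260 L/s = 0.26 m³/s.
After input B: C = (1.107·0.7095 + 0.26·10.2) / 1.367 = 2.515 mg/L.
After input C: C = (1.367·2.515 + 0.218·7.13) / 1.585 = 3.15 mg/L.

3.15 mg/L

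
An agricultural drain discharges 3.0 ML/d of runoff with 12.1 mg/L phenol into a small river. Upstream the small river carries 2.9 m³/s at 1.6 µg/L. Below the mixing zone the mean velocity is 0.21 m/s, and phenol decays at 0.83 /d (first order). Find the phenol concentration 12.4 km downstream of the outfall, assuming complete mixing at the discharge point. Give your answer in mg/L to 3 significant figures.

3.0 ML/d = 0.03472 m³/s.
1.6 µg/L = 0.0016 mg/L.
After complete mixing, C₀ = (0.03472·12.1 + 2.9·0.0016) / 2.935 = 0.1447 mg/L.
Travel time t = 1.24e+04 m / 0.21 m/s = 5.905e+04 s = 0.6834 d.
C = 0.1447·exp(−0.83·0.6834) = 0.1447·0.5671 = 0.08208 mg/L.

0.0821 mg/L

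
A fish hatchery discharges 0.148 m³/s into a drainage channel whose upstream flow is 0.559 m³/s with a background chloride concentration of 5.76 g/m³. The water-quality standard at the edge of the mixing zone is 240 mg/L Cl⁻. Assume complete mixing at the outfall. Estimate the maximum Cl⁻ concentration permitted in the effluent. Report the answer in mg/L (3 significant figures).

1120 mg/L

Mass balance: 240·0.707 = 0.148·Cₑ + 0.559·5.76.
Cₑ = (169.7 − 3.22) / 0.148 = 1125 mg/L.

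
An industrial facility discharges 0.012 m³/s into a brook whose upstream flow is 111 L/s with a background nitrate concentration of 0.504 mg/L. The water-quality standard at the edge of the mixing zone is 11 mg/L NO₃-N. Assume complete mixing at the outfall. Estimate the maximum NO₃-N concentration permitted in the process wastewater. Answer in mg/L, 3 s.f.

108 mg/L

111 L/s = 0.111 m³/s.
Mass balance: 11·0.123 = 0.012·Cₑ + 0.111·0.504.
Cₑ = (1.353 − 0.05594) / 0.012 = 108.1 mg/L.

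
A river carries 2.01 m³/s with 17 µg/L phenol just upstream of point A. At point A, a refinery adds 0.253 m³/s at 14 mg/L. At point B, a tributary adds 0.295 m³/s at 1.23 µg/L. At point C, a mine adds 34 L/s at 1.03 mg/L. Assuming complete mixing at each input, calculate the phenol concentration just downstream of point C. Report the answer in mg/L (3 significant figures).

1.39 mg/L

17 µg/L = 0.017 mg/L.
After input A: C = (2.01·0.017 + 0.253·14) / 2.263 = 1.58 mg/L.
1.23 µg/L = 0.00123 mg/L.
After input B: C = (2.263·1.58 + 0.295·0.00123) / 2.558 = 1.398 mg/L.
34 L/s = 0.034 m³/s.
After input C: C = (2.558·1.398 + 0.034·1.03) / 2.592 = 1.393 mg/L.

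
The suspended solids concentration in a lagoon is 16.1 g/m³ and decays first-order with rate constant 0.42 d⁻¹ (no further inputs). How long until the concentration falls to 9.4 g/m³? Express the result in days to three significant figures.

t = ln(C₀/C)/k = ln(16.1/9.4)/0.42 = 0.5381/0.42 = 1.281 d.

1.28 d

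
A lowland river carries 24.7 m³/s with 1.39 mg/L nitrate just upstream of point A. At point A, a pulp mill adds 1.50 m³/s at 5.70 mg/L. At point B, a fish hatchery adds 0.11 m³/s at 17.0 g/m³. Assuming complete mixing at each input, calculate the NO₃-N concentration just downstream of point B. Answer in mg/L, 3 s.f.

After input A: C = (24.7·1.39 + 1.5·5.7) / 26.2 = 1.637 mg/L.
After input B: C = (26.2·1.637 + 0.11·17) / 26.31 = 1.701 mg/L.

1.70 mg/L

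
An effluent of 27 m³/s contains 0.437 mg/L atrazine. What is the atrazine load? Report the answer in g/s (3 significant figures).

11.8 g/s

Mass flux = Q·C = 27 m³/s × 0.437 g/m³ = 11.8 g/s.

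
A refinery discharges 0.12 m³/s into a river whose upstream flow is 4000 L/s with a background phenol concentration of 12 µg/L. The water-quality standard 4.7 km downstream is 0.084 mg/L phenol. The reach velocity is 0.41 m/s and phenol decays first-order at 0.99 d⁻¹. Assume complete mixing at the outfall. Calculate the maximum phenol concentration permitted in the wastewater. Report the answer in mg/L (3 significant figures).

2.89 mg/L

4000 L/s = 4 m³/s.
12 µg/L = 0.012 mg/L.
Travel time to the compliance point: t = 4700/0.41 = 1.146e+04 s = 0.1327 d; decay factor exp(−0.99·0.1327) = 0.8769.
So the concentration just after mixing may be at most 0.084/0.8769 = 0.09579 mg/L.
Mass balance: 0.09579·4.12 = 0.12·Cₑ + 4·0.012.
Cₑ = (0.3947 − 0.048) / 0.12 = 2.889 mg/L.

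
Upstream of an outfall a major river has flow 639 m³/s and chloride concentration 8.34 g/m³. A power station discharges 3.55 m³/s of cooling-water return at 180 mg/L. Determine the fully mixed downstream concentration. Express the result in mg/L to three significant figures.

9.29 mg/L

Flow-weighted mixing gives C = (3.55·180 + 639·8.34) / (3.55 + 639) = 5968/642.5 = 9.288 mg/L.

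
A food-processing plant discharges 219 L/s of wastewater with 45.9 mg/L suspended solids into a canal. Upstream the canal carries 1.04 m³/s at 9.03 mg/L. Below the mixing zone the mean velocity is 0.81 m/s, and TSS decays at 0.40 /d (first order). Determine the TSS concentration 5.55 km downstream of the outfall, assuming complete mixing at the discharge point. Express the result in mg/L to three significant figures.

219 L/s = 0.219 m³/s.
After complete mixing, C₀ = (0.219·45.9 + 1.04·9.03) / 1.259 = 15.44 mg/L.
Travel time t = 5550 m / 0.81 m/s = 6852 s = 0.0793 d.
C = 15.44·exp(−0.40·0.0793) = 15.44·0.9688 = 14.96 mg/L.

15.0 mg/L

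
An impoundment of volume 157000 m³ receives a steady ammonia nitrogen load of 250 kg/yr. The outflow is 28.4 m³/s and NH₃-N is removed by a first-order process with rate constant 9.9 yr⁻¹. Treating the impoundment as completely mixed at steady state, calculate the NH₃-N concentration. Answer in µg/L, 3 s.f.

0.278 µg/L

Outflow Q = 28.4 m³/s × 3.156e+07 s/yr = 8.962e+08 m³/yr.
Steady-state CSTR mass balance: W = Q·C + k·V·C, so C = W/(Q + kV).
Q + kV = 8.962e+08 + 9.9·157000 = 8.978e+08 m³/yr.
C = 250/8.978e+08 = 2.785e-07 kg/m³ = 0.0002785 mg/L = 0.2785 µg/L.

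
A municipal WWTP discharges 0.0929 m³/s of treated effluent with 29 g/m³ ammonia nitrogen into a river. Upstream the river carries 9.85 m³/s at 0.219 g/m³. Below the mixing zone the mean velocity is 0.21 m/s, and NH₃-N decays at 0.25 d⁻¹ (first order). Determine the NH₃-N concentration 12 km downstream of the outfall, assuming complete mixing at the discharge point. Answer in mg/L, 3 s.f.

0.414 mg/L

After complete mixing, C₀ = (0.0929·29 + 9.85·0.219) / 9.943 = 0.4879 mg/L.
Travel time t = 1.2e+04 m / 0.21 m/s = 5.714e+04 s = 0.6614 d.
C = 0.4879·exp(−0.25·0.6614) = 0.4879·0.8476 = 0.4136 mg/L.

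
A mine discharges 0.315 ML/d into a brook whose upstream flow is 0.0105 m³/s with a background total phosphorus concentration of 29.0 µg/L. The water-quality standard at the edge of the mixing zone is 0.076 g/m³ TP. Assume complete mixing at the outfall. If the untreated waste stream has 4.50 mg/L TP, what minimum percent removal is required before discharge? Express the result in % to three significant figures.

0.315 ML/d = 0.003646 m³/s.
29.0 µg/L = 0.029 mg/L.
Mass balance: 0.076·0.01415 = 0.003646·Cₑ + 0.0105·0.029.
Cₑ = (0.001075 − 0.0003045) / 0.003646 = 0.2114 mg/L.
Required removal = 1 − 0.2114/4.50 = 95.3 %.

95.3 %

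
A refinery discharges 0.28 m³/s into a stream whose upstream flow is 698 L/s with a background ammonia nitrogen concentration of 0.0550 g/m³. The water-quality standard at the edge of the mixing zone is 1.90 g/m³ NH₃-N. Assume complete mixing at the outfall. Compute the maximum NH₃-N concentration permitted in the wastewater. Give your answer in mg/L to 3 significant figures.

698 L/s = 0.698 m³/s.
Mass balance: 1.9·0.978 = 0.28·Cₑ + 0.698·0.055.
Cₑ = (1.858 − 0.03839) / 0.28 = 6.499 mg/L.

6.50 mg/L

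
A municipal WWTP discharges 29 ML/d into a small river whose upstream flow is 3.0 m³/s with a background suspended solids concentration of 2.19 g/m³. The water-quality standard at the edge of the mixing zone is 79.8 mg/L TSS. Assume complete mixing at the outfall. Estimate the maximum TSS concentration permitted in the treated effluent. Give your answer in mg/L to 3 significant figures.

29 ML/d = 0.3356 m³/s.
Mass balance: 79.8·3.336 = 0.3356·Cₑ + 3·2.19.
Cₑ = (266.2 − 6.57) / 0.3356 = 773.5 mg/L.

773 mg/L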